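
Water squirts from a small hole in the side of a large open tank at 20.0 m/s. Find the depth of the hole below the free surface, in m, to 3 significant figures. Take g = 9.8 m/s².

h ≈ 20.4 m

Torricelli: v = √(2gh), so h = v²/(2g).
h = 20.0²/(2·9.8) = 400/19.60 = 20.4 m.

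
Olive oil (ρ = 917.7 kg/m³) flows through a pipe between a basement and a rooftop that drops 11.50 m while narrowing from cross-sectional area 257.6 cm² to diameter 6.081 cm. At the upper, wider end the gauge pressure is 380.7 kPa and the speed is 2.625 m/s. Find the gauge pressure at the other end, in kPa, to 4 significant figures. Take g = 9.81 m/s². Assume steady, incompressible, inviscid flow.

P₂ = 238.7 kPa

Continuity gives A₁v₁ = A₂v₂, so v₂ = (257.6 cm²)/(29.04 cm²) × 2.625 m/s = 23.28 m/s.
Energy conservation along the streamline gives P₂ = P₁ − ½ρ(v₂² − v₁²) − ρg(h₂ − h₁).
P₂ = 380700 + ½·917.7·(2.625² − 23.28²) − 917.7·9.81·(−11.50) = 380700 + (-245600) − (-103500) = 238700 Pa.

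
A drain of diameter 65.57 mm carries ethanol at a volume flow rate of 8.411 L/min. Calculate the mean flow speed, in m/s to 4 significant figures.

Q = 8.411 L/min = 0.0001402 m³/s.
v = Q/A = 0.0001402 / 0.003377 = 0.04151 m/s.

v ≈ 0.04151 m/s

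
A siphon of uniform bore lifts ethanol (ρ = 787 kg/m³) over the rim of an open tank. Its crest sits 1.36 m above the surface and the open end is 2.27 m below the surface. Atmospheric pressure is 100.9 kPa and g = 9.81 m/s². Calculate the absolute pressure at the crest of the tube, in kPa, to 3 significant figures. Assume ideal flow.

Bernoulli surface→outlet gives ½v² = g·h_out, so v = √(2·9.81·2.27) = 6.67 m/s.
The bore is uniform, so the speed at the crest is the same v. Bernoulli surface→crest: P_atm = P_top + ½ρv² + ρg·h_top.
P_top = 100900 − ½·787·6.67² − 787·9.81·1.36 = 72900 Pa.

P_top = 72.9 kPa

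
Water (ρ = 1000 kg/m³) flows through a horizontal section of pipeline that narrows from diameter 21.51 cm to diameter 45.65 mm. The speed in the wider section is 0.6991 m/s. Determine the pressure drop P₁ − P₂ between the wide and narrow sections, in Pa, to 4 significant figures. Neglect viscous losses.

Continuity gives A₁v₁ = A₂v₂, so v₂ = (363.4 cm²)/(16.37 cm²) × 0.6991 m/s = 15.52 m/s.
Along the horizontal streamline, P + ½ρv² is constant.
P₁ − P₂ = ½·1000·(15.52² − 0.6991²) = ½·1000·240.4 = 120200 Pa.

ΔP = 120200 Pa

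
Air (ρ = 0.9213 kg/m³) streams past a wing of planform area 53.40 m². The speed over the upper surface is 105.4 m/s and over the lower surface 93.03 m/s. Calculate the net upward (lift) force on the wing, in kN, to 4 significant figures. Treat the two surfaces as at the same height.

With equal heights on the two surfaces, Bernoulli gives P_lower − P_upper = ½ρ(v_upper² − v_lower²).
ΔP = ½·0.9213·(105.4² − 93.03²) = 1131 Pa.
Lift = ΔP · A = 1131 × 53.40 = 60380 N.

60.38 kN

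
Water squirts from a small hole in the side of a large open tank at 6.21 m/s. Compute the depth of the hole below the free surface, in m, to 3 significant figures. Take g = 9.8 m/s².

h = 1.97 m

For a small hole in a large open tank, ½v² = gh, giving h = v²/(2g).
h = 6.21²/(2·9.8) = 38.6/19.60 = 1.97 m.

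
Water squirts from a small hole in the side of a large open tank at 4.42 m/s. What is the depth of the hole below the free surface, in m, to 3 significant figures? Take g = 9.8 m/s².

0.997 m

Inverting v = √(2gh) gives h = v² / 2g.
h = 4.42²/(2·9.8) = 19.5/19.60 = 0.997 m.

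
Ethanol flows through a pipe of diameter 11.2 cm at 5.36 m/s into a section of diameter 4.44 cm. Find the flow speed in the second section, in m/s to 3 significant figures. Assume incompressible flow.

Continuity gives A₁v₁ = A₂v₂, so v₂ = (98.5 cm²)/(15.5 cm²) × 5.36 m/s = 34.1 m/s.

34.1 m/s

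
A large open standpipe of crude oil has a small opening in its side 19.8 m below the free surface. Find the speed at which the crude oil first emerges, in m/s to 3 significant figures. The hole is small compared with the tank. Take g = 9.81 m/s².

Torricelli's result v = √(2gh) gives v = √(2·9.81·19.8) = 19.7 m/s.

19.7 m/s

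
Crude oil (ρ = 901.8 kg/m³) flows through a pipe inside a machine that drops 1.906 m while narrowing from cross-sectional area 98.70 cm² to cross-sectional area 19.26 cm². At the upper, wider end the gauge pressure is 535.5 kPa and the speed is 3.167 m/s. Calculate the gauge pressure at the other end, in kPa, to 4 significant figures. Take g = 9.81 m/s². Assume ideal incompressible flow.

P₂ ≈ 438.1 kPa

The volume flow rate is constant, so v₂ = (A₁/A₂)v₁ = (98.70/19.26)·3.167 = 16.23 m/s.
Energy conservation along the streamline gives P₂ = P₁ − ½ρ(v₂² − v₁²) − ρg(h₂ − h₁).
P₂ = 535500 + ½·901.8·(3.167² − 16.23²) − 901.8·9.81·(−1.906) = 535500 + (-114200) − (-16860) = 438100 Pa.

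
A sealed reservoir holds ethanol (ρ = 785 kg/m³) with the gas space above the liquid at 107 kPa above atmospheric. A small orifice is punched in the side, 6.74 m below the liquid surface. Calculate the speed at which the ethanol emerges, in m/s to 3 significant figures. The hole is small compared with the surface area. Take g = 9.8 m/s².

Take point 1 at the surface (v₁ ≈ 0) and point 2 at the hole (at atmospheric pressure). Bernoulli: P₁ + ρg h = P_atm + ½ρv₂².
With P₁ − P_atm = 107000 Pa, v₂ = √(2gh + 2ΔP/ρ) = √(2·9.8·6.74 + 2·107000/785) = 20.1 m/s.

20.1 m/s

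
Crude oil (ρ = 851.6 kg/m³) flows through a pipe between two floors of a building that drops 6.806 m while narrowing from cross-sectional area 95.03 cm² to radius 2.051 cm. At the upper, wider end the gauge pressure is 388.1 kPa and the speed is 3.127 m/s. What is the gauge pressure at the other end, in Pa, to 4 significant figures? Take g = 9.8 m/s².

By continuity, v₂ = v₁·A₁/A₂ = 3.127·(95.03/13.22) = 22.49 m/s.
Bernoulli: P₁ + ½ρv₁² + ρg h₁ = P₂ + ½ρv₂² + ρg h₂, so P₂ = P₁ + ½ρ(v₁² − v₂²) − ρg(h₂ − h₁).
P₂ = 388100 + ½·851.6·(3.127² − 22.49²) − 851.6·9.8·(−6.806) = 388100 + (-211100) − (-56800) = 233800 Pa.

P₂ ≈ 233800 Pa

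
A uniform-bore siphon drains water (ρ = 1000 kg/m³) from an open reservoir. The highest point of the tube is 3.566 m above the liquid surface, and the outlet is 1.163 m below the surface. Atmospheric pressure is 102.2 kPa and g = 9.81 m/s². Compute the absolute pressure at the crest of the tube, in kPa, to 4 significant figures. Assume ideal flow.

P_top ≈ 55.81 kPa

The outlet speed comes from Torricelli: v = √(2g·1.163) = 4.777 m/s.
Continuity keeps v the same throughout the tube; from surface to crest, P_atm + 0 = P_top + ½ρv² + ρg·h_top.
P_top = 102200 − ½·1000·4.777² − 1000·9.81·3.566 = 55810 Pa.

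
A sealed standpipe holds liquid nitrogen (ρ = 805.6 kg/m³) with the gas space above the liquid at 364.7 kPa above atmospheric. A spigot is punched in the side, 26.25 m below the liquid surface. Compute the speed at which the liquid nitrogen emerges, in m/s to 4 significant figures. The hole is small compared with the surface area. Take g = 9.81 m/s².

Take point 1 at the surface (v₁ ≈ 0) and point 2 at the hole (at atmospheric pressure). Bernoulli: P₁ + ρg h = P_atm + ½ρv₂².
With P₁ − P_atm = 364700 Pa, v₂ = √(2gh + 2ΔP/ρ) = √(2·9.81·26.25 + 2·364700/805.6) = 37.69 m/s.

37.69 m/s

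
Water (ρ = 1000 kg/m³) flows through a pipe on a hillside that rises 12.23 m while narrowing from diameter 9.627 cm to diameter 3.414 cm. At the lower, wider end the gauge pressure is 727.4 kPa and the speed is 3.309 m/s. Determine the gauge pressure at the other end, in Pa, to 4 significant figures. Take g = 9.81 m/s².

Continuity gives A₁v₁ = A₂v₂, so v₂ = (72.79 cm²)/(9.154 cm²) × 3.309 m/s = 26.31 m/s.
Bernoulli: P₁ + ½ρv₁² + ρg h₁ = P₂ + ½ρv₂² + ρg h₂, so P₂ = P₁ + ½ρ(v₁² − v₂²) − ρg(h₂ − h₁).
P₂ = 727400 + ½·1000·(3.309² − 26.31²) − 1000·9.81·(+12.23) = 727400 + (-340700) − (120000) = 266700 Pa.

P₂ = 266700 Pa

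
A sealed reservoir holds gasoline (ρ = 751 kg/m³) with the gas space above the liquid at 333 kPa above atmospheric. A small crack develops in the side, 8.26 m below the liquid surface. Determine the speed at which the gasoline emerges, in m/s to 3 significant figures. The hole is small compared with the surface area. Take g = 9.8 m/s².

Take point 1 at the surface (v₁ ≈ 0) and point 2 at the hole (at atmospheric pressure). Bernoulli: P₁ + ρg h = P_atm + ½ρv₂².
With P₁ − P_atm = 333000 Pa, v₂ = √(2gh + 2ΔP/ρ) = √(2·9.8·8.26 + 2·333000/751) = 32.4 m/s.

32.4 m/s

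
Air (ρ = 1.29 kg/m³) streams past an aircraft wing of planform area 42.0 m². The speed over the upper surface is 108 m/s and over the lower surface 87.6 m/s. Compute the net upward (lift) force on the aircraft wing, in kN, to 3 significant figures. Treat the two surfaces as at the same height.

The faster flow above has the lower pressure; Bernoulli (same height) gives ΔP = ½ρ(v_up² − v_low²).
ΔP = ½·1.29·(108² − 87.6²) = 2570 Pa.
Lift = ΔP · A = 2570 × 42.0 = 108000 N.

F = 108 kN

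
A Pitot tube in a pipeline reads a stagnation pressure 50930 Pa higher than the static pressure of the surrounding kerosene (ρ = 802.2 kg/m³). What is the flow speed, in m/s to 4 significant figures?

11.27 m/s

At the stagnation point the flow is brought to rest, so Bernoulli gives P_stag − P_static = ½ρv².
v = √(2ΔP/ρ) = √(2·50930/802.2) = 11.27 m/s.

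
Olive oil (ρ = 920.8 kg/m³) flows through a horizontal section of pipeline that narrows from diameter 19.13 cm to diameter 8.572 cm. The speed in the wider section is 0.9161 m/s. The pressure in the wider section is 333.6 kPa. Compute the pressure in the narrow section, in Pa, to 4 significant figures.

324400 Pa

By continuity, v₂ = v₁·A₁/A₂ = 0.9161·(287.4/57.71) = 4.563 m/s.
The pipe is horizontal, so Bernoulli reduces to P₁ + ½ρv₁² = P₂ + ½ρv₂².
P₂ = P₁ − ½ρ(v₂² − v₁²) = 333600 − ½·920.8·(4.563² − 0.9161²) = 333600 − 9198 = 324400 Pa.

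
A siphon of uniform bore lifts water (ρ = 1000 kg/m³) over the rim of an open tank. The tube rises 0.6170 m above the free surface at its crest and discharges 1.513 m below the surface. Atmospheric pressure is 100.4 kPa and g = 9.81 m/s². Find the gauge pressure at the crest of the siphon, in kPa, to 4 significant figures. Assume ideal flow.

-20.90 kPa

From the surface to the outlet (both open to atmosphere, surface at rest): v = √(2g·h_out) = √(2·9.81·1.513) = 5.448 m/s.
With constant cross-section the crest speed equals v; applying Bernoulli from the surface up to the crest, P_top = P_atm − ½ρv² − ρg·h_top.
P_top = 100400 − ½·1000·5.448² − 1000·9.81·0.6170 = 79500 Pa. So P_gauge = P_top − P_atm = -20900 Pa.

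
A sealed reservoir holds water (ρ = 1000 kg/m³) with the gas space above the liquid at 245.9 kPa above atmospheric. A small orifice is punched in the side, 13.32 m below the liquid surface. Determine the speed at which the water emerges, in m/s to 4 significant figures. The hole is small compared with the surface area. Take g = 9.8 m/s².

Take point 1 at the surface (v₁ ≈ 0) and point 2 at the hole (at atmospheric pressure). Bernoulli: P₁ + ρg h = P_atm + ½ρv₂².
With P₁ − P_atm = 245900 Pa, v₂ = √(2gh + 2ΔP/ρ) = √(2·9.8·13.32 + 2·245900/1000) = 27.44 m/s.

v ≈ 27.44 m/s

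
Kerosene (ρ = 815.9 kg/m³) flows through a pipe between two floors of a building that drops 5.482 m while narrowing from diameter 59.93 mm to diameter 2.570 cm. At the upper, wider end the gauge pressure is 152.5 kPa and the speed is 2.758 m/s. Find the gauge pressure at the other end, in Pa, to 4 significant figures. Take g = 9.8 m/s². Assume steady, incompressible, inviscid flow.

Continuity gives A₁v₁ = A₂v₂, so v₂ = (28.21 cm²)/(5.187 cm²) × 2.758 m/s = 15.00 m/s.
Applying Bernoulli between the two ends and solving for P₂: P₂ = P₁ + ½ρ(v₁² − v₂²) − ρgΔh.
P₂ = 152500 + ½·815.9·(2.758² − 15.00²) − 815.9·9.8·(−5.482) = 152500 + (-88650) − (-43830) = 107700 Pa.

P₂ ≈ 107700 Pa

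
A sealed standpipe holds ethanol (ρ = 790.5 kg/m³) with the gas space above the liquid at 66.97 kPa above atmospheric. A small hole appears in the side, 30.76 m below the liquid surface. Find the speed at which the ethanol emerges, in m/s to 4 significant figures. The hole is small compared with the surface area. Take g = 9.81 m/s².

Take point 1 at the surface (v₁ ≈ 0) and point 2 at the hole (at atmospheric pressure). Bernoulli: P₁ + ρg h = P_atm + ½ρv₂².
With P₁ − P_atm = 66970 Pa, v₂ = √(2gh + 2ΔP/ρ) = √(2·9.81·30.76 + 2·66970/790.5) = 27.80 m/s.

v = 27.80 m/s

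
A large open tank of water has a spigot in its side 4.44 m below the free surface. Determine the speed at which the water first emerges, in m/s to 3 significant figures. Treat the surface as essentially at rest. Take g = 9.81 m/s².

With the surface at rest and both surface and jet at atmospheric pressure, Bernoulli gives ρg h = ½ρv², so v = √(2gh) = √(2·9.81·4.44) = 9.33 m/s.

9.33 m/s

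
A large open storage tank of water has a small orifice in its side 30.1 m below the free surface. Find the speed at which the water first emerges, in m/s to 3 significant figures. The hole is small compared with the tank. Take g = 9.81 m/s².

Bernoulli from surface to hole (P equal, v_surface ≈ 0): v = √(2gh) = √(2×9.81×30.1) = 24.3 m/s.

v = 24.3 m/s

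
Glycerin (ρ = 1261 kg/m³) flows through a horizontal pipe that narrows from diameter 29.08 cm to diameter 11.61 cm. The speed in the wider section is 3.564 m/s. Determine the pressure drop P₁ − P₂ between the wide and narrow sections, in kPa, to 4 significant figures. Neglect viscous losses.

ΔP = 307.2 kPa

The volume flow rate is constant, so v₂ = (A₁/A₂)v₁ = (664.2/105.9)·3.564 = 22.36 m/s.
With no height change, Bernoulli's equation is P₁ + ½ρv₁² = P₂ + ½ρv₂².
P₁ − P₂ = ½·1261·(22.36² − 3.564²) = ½·1261·487.2 = 307200 Pa.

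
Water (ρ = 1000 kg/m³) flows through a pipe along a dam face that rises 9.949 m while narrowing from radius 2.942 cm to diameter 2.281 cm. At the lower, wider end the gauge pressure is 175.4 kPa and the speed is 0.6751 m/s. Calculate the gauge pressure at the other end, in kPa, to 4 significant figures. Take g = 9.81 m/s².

By continuity, v₂ = v₁·A₁/A₂ = 0.6751·(27.19/4.086) = 4.492 m/s.
Energy conservation along the streamline gives P₂ = P₁ − ½ρ(v₂² − v₁²) − ρg(h₂ − h₁).
P₂ = 175400 + ½·1000·(0.6751² − 4.492²) − 1000·9.81·(+9.949) = 175400 + (-9862) − (97600) = 67940 Pa.

P₂ = 67.94 kPa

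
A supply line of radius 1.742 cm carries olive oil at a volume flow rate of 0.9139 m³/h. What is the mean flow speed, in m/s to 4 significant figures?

v ≈ 0.2663 m/s

Q = 0.9139 m³/h = 0.0002539 m³/s.
v = Q/A = 0.0002539 / 0.0009533 = 0.2663 m/s.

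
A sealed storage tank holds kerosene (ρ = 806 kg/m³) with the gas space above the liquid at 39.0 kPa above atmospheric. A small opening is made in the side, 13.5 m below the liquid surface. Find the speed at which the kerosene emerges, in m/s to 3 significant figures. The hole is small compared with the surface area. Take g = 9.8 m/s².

v ≈ 19.0 m/s

Take point 1 at the surface (v₁ ≈ 0) and point 2 at the hole (at atmospheric pressure). Bernoulli: P₁ + ρg h = P_atm + ½ρv₂².
With P₁ − P_atm = 39000 Pa, v₂ = √(2gh + 2ΔP/ρ) = √(2·9.8·13.5 + 2·39000/806) = 19.0 m/s.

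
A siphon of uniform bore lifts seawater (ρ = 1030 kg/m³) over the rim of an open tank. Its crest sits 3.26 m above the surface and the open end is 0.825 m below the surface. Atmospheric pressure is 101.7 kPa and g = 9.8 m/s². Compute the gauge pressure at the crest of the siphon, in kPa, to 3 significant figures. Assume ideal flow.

Bernoulli surface→outlet gives ½v² = g·h_out, so v = √(2·9.8·0.825) = 4.02 m/s.
The bore is uniform, so the speed at the crest is the same v. Bernoulli surface→crest: P_atm = P_top + ½ρv² + ρg·h_top.
P_top = 101700 − ½·1030·4.02² − 1030·9.8·3.26 = 60500 Pa. So P_gauge = P_top − P_atm = -41200 Pa.

P_gauge ≈ -41.2 kPa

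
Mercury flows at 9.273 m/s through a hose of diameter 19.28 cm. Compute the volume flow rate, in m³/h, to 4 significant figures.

Q = A·v = 0.02919 m² × 9.273 m/s = 0.2707 m³/s.
Converting: 0.2707 m³/s × 3600 = 974.6 m³/h.

Q ≈ 974.6 m³/h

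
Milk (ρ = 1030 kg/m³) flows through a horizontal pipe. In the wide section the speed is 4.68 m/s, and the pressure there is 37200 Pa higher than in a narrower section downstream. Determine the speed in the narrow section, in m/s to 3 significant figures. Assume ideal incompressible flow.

With h₁ = h₂, rearranging Bernoulli gives v₂ = √(v₁² + 2ΔP/ρ).
v₂ = √(4.68² + 2·37200/1030) = √(21.9 + 72.2) = 9.70 m/s.

v₂ ≈ 9.70 m/s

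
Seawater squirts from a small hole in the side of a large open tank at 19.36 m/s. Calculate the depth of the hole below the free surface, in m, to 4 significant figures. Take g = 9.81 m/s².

Inverting v = √(2gh) gives h = v² / 2g.
h = 19.36²/(2·9.81) = 374.8/19.62 = 19.10 m.

h ≈ 19.10 m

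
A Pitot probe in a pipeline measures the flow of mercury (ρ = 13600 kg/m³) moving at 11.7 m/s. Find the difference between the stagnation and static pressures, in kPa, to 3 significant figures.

ΔP = 931 kPa

The dynamic pressure equals the rise in static pressure at the stagnation point: ΔP = ½ρv².
ΔP = ½·13600·11.7² = 931000 Pa.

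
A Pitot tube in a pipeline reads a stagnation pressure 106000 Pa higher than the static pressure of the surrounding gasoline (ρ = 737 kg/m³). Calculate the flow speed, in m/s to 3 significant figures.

v = 17.0 m/s

The dynamic pressure equals the rise in static pressure at the stagnation point: ΔP = ½ρv².
v = √(2ΔP/ρ) = √(2·106000/737) = 17.0 m/s.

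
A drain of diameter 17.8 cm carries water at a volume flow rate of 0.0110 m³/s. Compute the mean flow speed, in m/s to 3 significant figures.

Q = 0.0110 m³/s = 0.0110 m³/s.
v = Q/A = 0.0110 / 0.0249 = 0.442 m/s.

v ≈ 0.442 m/s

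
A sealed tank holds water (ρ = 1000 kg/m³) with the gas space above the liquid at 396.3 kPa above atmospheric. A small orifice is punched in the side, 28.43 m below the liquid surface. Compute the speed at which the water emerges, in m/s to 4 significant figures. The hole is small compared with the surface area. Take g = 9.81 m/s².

v = 36.75 m/s

Take point 1 at the surface (v₁ ≈ 0) and point 2 at the hole (at atmospheric pressure). Bernoulli: P₁ + ρg h = P_atm + ½ρv₂².
With P₁ − P_atm = 396300 Pa, v₂ = √(2gh + 2ΔP/ρ) = √(2·9.81·28.43 + 2·396300/1000) = 36.75 m/s.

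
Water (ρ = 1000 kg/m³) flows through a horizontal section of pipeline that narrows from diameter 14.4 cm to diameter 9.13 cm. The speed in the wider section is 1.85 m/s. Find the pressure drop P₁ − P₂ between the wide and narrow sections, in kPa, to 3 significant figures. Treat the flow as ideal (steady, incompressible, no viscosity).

ΔP = 8.88 kPa

Continuity gives A₁v₁ = A₂v₂, so v₂ = (163 cm²)/(65.5 cm²) × 1.85 m/s = 4.60 m/s.
Along the horizontal streamline, P + ½ρv² is constant.
P₁ − P₂ = ½·1000·(4.60² − 1.85²) = ½·1000·17.8 = 8880 Pa.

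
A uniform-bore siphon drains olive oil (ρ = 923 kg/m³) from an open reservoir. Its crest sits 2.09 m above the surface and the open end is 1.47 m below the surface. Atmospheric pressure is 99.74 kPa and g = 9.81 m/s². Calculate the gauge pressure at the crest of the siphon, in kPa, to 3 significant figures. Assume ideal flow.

P_gauge = -32.2 kPa

From the surface to the outlet (both open to atmosphere, surface at rest): v = √(2g·h_out) = √(2·9.81·1.47) = 5.37 m/s.
With constant cross-section the crest speed equals v; applying Bernoulli from the surface up to the crest, P_top = P_atm − ½ρv² − ρg·h_top.
P_top = 99740 − ½·923·5.37² − 923·9.81·2.09 = 67500 Pa. So P_gauge = P_top − P_atm = -32200 Pa.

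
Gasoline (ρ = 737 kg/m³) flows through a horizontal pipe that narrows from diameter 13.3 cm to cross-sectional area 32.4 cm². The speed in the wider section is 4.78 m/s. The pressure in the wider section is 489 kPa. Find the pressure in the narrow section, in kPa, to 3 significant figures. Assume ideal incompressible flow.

Continuity gives A₁v₁ = A₂v₂, so v₂ = (139 cm²)/(32.4 cm²) × 4.78 m/s = 20.5 m/s.
Along the horizontal streamline, P + ½ρv² is constant.
P₂ = P₁ − ½ρ(v₂² − v₁²) = 489000 − ½·737·(20.5² − 4.78²) = 489000 − 146000 = 343000 Pa.

P₂ = 343 kPa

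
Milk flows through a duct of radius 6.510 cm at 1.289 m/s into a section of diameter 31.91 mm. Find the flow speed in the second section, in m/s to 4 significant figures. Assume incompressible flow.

Continuity gives A₁v₁ = A₂v₂, so v₂ = (133.1 cm²)/(7.997 cm²) × 1.289 m/s = 21.46 m/s.

v₂ ≈ 21.46 m/s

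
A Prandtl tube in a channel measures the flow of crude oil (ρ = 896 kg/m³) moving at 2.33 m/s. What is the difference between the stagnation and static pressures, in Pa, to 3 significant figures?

At the stagnation point the flow is brought to rest, so Bernoulli gives P_stag − P_static = ½ρv².
ΔP = ½·896·2.33² = 2430 Pa.

ΔP ≈ 2430 Pa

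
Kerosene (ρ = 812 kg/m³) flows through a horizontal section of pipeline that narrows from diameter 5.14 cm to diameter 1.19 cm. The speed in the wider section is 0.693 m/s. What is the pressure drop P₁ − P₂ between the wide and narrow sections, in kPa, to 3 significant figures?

ΔP ≈ 67.7 kPa

Mass conservation (A₁v₁ = A₂v₂) gives v₂ = 0.693 × 20.7/1.11 = 12.9 m/s.
With no height change, Bernoulli's equation is P₁ + ½ρv₁² = P₂ + ½ρv₂².
P₁ − P₂ = ½·812·(12.9² − 0.693²) = ½·812·167 = 67700 Pa.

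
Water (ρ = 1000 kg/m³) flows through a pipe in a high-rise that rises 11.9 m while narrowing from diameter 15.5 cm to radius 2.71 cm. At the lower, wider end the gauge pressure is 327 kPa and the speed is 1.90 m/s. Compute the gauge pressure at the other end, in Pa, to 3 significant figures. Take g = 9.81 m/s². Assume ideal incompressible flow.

Mass conservation (A₁v₁ = A₂v₂) gives v₂ = 1.90 × 189/23.1 = 15.5 m/s.
Energy conservation along the streamline gives P₂ = P₁ − ½ρ(v₂² − v₁²) − ρg(h₂ − h₁).
P₂ = 327000 + ½·1000·(1.90² − 15.5²) − 1000·9.81·(+11.9) = 327000 + (-119000) − (117000) = 91300 Pa.

P₂ ≈ 91300 Pa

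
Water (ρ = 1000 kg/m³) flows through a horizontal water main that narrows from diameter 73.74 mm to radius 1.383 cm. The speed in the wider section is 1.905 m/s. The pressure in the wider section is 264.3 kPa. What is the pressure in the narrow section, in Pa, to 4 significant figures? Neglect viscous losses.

By continuity, v₂ = v₁·A₁/A₂ = 1.905·(42.71/6.009) = 13.54 m/s.
Along the horizontal streamline, P + ½ρv² is constant.
P₂ = P₁ − ½ρ(v₂² − v₁²) = 264300 − ½·1000·(13.54² − 1.905²) = 264300 − 89840 = 174500 Pa.

P₂ = 174500 Pa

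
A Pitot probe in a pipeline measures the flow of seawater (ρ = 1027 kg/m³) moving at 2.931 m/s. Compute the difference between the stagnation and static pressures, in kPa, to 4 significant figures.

Bernoulli between the free stream and the stagnation point: ½ρv² = P_stag − P_static.
ΔP = ½·1027·2.931² = 4411 Pa.

ΔP ≈ 4.411 kPa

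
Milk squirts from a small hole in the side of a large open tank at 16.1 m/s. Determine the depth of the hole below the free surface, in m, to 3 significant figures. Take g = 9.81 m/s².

For a small hole in a large open tank, ½v² = gh, giving h = v²/(2g).
h = 16.1²/(2·9.81) = 259/19.62 = 13.2 m.

h = 13.2 m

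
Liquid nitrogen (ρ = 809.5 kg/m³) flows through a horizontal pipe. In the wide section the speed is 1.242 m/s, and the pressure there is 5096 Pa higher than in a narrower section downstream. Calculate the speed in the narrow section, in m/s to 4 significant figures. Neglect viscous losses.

Along the level pipe P + ½ρv² is conserved, hence v₂² = v₁² + 2(P₁ − P₂)/ρ.
v₂ = √(1.242² + 2·5096/809.5) = √(1.543 + 12.59) = 3.759 m/s.

3.759 m/s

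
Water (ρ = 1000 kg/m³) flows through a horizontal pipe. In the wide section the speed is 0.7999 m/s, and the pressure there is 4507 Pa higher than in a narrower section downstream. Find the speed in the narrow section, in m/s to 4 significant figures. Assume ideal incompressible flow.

v₂ ≈ 3.107 m/s

Along the level pipe P + ½ρv² is conserved, hence v₂² = v₁² + 2(P₁ − P₂)/ρ.
v₂ = √(0.7999² + 2·4507/1000) = √(0.6398 + 9.014) = 3.107 m/s.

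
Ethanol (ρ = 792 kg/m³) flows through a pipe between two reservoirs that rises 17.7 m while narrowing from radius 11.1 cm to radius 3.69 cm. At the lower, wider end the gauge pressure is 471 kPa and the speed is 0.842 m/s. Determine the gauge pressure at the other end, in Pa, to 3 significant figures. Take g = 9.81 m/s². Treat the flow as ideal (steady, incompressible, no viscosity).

Mass conservation (A₁v₁ = A₂v₂) gives v₂ = 0.842 × 387/42.8 = 7.62 m/s.
Applying Bernoulli between the two ends and solving for P₂: P₂ = P₁ + ½ρ(v₁² − v₂²) − ρgΔh.
P₂ = 471000 + ½·792·(0.842² − 7.62²) − 792·9.81·(+17.7) = 471000 + (-22700) − (138000) = 311000 Pa.

P₂ ≈ 311000 Pa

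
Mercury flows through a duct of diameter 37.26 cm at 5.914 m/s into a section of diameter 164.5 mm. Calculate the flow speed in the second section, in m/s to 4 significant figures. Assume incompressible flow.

By continuity, v₂ = v₁·A₁/A₂ = 5.914·(1090/212.5) = 30.34 m/s.

v₂ ≈ 30.34 m/s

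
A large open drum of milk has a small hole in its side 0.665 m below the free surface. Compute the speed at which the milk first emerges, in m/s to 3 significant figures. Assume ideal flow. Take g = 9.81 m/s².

Bernoulli from surface to hole (P equal, v_surface ≈ 0): v = √(2gh) = √(2×9.81×0.665) = 3.61 m/s.

3.61 m/s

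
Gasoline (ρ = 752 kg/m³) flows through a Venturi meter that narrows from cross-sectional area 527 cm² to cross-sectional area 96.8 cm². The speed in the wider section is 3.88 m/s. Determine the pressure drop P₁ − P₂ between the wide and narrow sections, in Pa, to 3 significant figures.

Continuity gives A₁v₁ = A₂v₂, so v₂ = (527 cm²)/(96.8 cm²) × 3.88 m/s = 21.1 m/s.
The pipe is horizontal, so Bernoulli reduces to P₁ + ½ρv₁² = P₂ + ½ρv₂².
P₁ − P₂ = ½·752·(21.1² − 3.88²) = ½·752·431 = 162000 Pa.

162000 Pa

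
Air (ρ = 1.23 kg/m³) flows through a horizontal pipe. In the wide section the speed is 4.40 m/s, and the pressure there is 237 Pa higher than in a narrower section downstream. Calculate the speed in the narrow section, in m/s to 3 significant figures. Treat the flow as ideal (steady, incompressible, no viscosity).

20.1 m/s

Horizontal Bernoulli: P₁ + ½ρv₁² = P₂ + ½ρv₂², so v₂² = v₁² + 2(P₁ − P₂)/ρ.
v₂ = √(4.40² + 2·237/1.23) = √(19.4 + 385) = 20.1 m/s.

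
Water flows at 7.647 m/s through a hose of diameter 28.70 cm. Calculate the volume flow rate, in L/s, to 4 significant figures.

Q ≈ 494.7 L/s

Q = A·v = 0.06469 m² × 7.647 m/s = 0.4947 m³/s.
Converting: 0.4947 m³/s × 1000 = 494.7 L/s.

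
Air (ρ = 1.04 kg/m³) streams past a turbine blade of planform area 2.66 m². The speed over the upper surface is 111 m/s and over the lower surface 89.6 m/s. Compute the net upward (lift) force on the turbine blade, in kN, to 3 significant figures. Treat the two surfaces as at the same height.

F = 5.94 kN

With equal heights on the two surfaces, Bernoulli gives P_lower − P_upper = ½ρ(v_upper² − v_lower²).
ΔP = ½·1.04·(111² − 89.6²) = 2230 Pa.
Lift = ΔP · A = 2230 × 2.66 = 5940 N.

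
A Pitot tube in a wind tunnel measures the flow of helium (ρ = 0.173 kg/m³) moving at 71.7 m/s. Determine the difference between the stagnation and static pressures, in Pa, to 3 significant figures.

ΔP = 445 Pa

At the stagnation point the flow is brought to rest, so Bernoulli gives P_stag − P_static = ½ρv².
ΔP = ½·0.173·71.7² = 445 Pa.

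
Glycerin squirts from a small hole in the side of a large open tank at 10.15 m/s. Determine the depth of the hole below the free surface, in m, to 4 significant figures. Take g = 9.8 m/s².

For a small hole in a large open tank, ½v² = gh, giving h = v²/(2g).
h = 10.15²/(2·9.8) = 103.0/19.60 = 5.256 m.

h ≈ 5.256 m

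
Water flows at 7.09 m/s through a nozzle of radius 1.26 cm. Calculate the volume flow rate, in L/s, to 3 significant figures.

3.54 L/s

Q = A·v = 0.000499 m² × 7.09 m/s = 0.00354 m³/s.
Converting: 0.00354 m³/s × 1000 = 3.54 L/s.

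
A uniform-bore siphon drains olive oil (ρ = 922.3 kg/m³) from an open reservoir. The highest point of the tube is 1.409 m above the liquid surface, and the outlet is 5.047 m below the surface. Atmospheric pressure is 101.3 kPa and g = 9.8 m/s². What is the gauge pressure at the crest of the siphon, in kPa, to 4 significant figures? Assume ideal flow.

P_gauge ≈ -58.35 kPa

The outlet speed comes from Torricelli: v = √(2g·5.047) = 9.946 m/s.
Continuity keeps v the same throughout the tube; from surface to crest, P_atm + 0 = P_top + ½ρv² + ρg·h_top.
P_top = 101300 − ½·922.3·9.946² − 922.3·9.8·1.409 = 42950 Pa. So P_gauge = P_top − P_atm = -58350 Pa.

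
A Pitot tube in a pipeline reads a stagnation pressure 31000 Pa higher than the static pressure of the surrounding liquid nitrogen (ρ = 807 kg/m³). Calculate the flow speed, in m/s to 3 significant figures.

Bernoulli between the free stream and the stagnation point: ½ρv² = P_stag − P_static.
v = √(2ΔP/ρ) = √(2·31000/807) = 8.77 m/s.

v = 8.77 m/s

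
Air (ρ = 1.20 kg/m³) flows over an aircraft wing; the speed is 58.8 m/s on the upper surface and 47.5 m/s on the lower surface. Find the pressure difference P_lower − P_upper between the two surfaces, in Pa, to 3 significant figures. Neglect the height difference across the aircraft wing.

Bernoulli (same height): P_lower − P_upper = ½ρ(v_upper² − v_lower²).
ΔP = ½·1.20·(58.8² − 47.5²) = 721 Pa.

ΔP ≈ 721 Pa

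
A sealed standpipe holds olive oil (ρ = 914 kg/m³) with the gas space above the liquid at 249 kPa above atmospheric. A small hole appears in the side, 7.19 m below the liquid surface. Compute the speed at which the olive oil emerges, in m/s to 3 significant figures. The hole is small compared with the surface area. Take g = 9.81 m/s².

v = 26.2 m/s

Take point 1 at the surface (v₁ ≈ 0) and point 2 at the hole (at atmospheric pressure). Bernoulli: P₁ + ρg h = P_atm + ½ρv₂².
With P₁ − P_atm = 249000 Pa, v₂ = √(2gh + 2ΔP/ρ) = √(2·9.81·7.19 + 2·249000/914) = 26.2 m/s.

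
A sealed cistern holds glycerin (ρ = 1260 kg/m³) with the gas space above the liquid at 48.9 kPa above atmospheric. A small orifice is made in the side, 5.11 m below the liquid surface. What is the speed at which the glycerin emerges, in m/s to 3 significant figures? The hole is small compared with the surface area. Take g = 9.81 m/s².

Take point 1 at the surface (v₁ ≈ 0) and point 2 at the hole (at atmospheric pressure). Bernoulli: P₁ + ρg h = P_atm + ½ρv₂².
With P₁ − P_atm = 48900 Pa, v₂ = √(2gh + 2ΔP/ρ) = √(2·9.81·5.11 + 2·48900/1260) = 13.3 m/s.

v ≈ 13.3 m/s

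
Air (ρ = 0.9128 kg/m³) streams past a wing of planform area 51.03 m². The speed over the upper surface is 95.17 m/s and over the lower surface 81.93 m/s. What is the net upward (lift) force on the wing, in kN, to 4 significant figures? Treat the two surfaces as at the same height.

The faster flow above has the lower pressure; Bernoulli (same height) gives ΔP = ½ρ(v_up² − v_low²).
ΔP = ½·0.9128·(95.17² − 81.93²) = 1070 Pa.
Lift = ΔP · A = 1070 × 51.03 = 54610 N.

F = 54.61 kN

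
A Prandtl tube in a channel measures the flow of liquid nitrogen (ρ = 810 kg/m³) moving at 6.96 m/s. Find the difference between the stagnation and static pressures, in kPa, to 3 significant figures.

Bernoulli between the free stream and the stagnation point: ½ρv² = P_stag − P_static.
ΔP = ½·810·6.96² = 19600 Pa.

ΔP ≈ 19.6 kPa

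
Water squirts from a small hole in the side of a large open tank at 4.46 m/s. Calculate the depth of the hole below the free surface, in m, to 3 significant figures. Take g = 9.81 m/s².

h = 1.01 m

For a small hole in a large open tank, ½v² = gh, giving h = v²/(2g).
h = 4.46²/(2·9.81) = 19.9/19.62 = 1.01 m.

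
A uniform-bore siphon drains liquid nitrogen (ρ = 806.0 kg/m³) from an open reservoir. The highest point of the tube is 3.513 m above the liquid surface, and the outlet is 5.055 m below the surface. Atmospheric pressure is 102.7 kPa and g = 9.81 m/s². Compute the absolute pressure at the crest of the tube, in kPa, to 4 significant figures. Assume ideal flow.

Bernoulli surface→outlet gives ½v² = g·h_out, so v = √(2·9.81·5.055) = 9.959 m/s.
With constant cross-section the crest speed equals v; applying Bernoulli from the surface up to the crest, P_top = P_atm − ½ρv² − ρg·h_top.
P_top = 102700 − ½·806.0·9.959² − 806.0·9.81·3.513 = 34950 Pa.

34.95 kPa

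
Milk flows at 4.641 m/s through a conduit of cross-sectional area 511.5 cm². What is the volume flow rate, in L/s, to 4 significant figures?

Q = A·v = 0.05115 m² × 4.641 m/s = 0.2374 m³/s.
Converting: 0.2374 m³/s × 1000 = 237.4 L/s.

237.4 L/s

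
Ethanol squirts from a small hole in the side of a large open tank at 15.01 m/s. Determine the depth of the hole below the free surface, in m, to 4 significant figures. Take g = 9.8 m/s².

h = 11.49 m

Inverting v = √(2gh) gives h = v² / 2g.
h = 15.01²/(2·9.8) = 225.3/19.60 = 11.49 m.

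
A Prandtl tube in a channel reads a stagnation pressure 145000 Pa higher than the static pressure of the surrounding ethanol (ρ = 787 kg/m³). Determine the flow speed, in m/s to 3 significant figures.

The dynamic pressure equals the rise in static pressure at the stagnation point: ΔP = ½ρv².
v = √(2ΔP/ρ) = √(2·145000/787) = 19.2 m/s.

v ≈ 19.2 m/s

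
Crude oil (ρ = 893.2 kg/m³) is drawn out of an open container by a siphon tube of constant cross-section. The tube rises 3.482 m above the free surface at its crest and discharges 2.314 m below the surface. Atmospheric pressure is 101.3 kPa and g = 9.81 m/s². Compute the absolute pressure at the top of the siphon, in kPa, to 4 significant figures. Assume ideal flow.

50.51 kPa

Bernoulli surface→outlet gives ½v² = g·h_out, so v = √(2·9.81·2.314) = 6.738 m/s.
The bore is uniform, so the speed at the crest is the same v. Bernoulli surface→crest: P_atm = P_top + ½ρv² + ρg·h_top.
P_top = 101300 − ½·893.2·6.738² − 893.2·9.81·3.482 = 50510 Pa.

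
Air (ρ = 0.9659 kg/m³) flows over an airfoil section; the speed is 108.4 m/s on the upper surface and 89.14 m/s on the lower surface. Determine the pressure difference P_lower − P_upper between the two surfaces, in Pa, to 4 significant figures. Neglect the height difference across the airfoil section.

ΔP = 1837 Pa

The pressure is lower where the speed is higher: ΔP = ½ρ(v_up² − v_low²).
ΔP = ½·0.9659·(108.4² − 89.14²) = 1837 Pa.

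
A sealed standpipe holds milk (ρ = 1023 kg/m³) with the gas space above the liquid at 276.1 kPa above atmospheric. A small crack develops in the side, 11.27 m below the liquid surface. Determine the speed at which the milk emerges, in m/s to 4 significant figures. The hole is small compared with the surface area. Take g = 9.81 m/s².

Take point 1 at the surface (v₁ ≈ 0) and point 2 at the hole (at atmospheric pressure). Bernoulli: P₁ + ρg h = P_atm + ½ρv₂².
With P₁ − P_atm = 276100 Pa, v₂ = √(2gh + 2ΔP/ρ) = √(2·9.81·11.27 + 2·276100/1023) = 27.58 m/s.

27.58 m/s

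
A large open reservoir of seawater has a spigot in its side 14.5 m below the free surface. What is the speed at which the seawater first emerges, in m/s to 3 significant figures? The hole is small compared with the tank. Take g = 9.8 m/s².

v ≈ 16.9 m/s

Bernoulli from surface to hole (P equal, v_surface ≈ 0): v = √(2gh) = √(2×9.8×14.5) = 16.9 m/s.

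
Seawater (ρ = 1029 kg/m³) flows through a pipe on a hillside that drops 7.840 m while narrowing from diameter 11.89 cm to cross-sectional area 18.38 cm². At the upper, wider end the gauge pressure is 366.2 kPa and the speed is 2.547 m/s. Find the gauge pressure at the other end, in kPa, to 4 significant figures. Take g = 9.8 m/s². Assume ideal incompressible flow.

Continuity gives A₁v₁ = A₂v₂, so v₂ = (111.0 cm²)/(18.38 cm²) × 2.547 m/s = 15.39 m/s.
Bernoulli: P₁ + ½ρv₁² + ρg h₁ = P₂ + ½ρv₂² + ρg h₂, so P₂ = P₁ + ½ρ(v₁² − v₂²) − ρg(h₂ − h₁).
P₂ = 366200 + ½·1029·(2.547² − 15.39²) − 1029·9.8·(−7.840) = 366200 + (-118500) − (-79060) = 326800 Pa.

P₂ ≈ 326.8 kPa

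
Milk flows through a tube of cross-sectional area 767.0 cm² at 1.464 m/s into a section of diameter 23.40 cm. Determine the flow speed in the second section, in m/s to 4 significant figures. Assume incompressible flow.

v₂ = 2.611 m/s

Continuity gives A₁v₁ = A₂v₂, so v₂ = (767.0 cm²)/(430.1 cm²) × 1.464 m/s = 2.611 m/s.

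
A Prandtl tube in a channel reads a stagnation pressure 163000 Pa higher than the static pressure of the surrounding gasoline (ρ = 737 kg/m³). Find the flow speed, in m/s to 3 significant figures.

At the stagnation point the flow is brought to rest, so Bernoulli gives P_stag − P_static = ½ρv².
v = √(2ΔP/ρ) = √(2·163000/737) = 21.0 m/s.

v ≈ 21.0 m/s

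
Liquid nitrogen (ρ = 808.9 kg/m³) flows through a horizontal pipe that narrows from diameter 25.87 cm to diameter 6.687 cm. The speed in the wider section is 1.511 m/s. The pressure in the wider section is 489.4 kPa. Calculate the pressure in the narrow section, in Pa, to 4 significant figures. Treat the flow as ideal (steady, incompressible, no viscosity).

P₂ = 283500 Pa

Mass conservation (A₁v₁ = A₂v₂) gives v₂ = 1.511 × 525.6/35.12 = 22.61 m/s.
Along the horizontal streamline, P + ½ρv² is constant.
P₂ = P₁ − ½ρ(v₂² − v₁²) = 489400 − ½·808.9·(22.61² − 1.511²) = 489400 − 205900 = 283500 Pa.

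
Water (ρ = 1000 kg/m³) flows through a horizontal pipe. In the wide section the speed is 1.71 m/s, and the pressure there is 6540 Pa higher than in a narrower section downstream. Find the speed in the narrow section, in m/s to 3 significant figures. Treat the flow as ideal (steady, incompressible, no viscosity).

4.00 m/s

Horizontal Bernoulli: P₁ + ½ρv₁² = P₂ + ½ρv₂², so v₂² = v₁² + 2(P₁ − P₂)/ρ.
v₂ = √(1.71² + 2·6540/1000) = √(2.92 + 13.1) = 4.00 m/s.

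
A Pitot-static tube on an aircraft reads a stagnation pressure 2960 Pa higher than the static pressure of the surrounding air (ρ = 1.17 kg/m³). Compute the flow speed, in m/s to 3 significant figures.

v ≈ 71.1 m/s

The dynamic pressure equals the rise in static pressure at the stagnation point: ΔP = ½ρv².
v = √(2ΔP/ρ) = √(2·2960/1.17) = 71.1 m/s.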